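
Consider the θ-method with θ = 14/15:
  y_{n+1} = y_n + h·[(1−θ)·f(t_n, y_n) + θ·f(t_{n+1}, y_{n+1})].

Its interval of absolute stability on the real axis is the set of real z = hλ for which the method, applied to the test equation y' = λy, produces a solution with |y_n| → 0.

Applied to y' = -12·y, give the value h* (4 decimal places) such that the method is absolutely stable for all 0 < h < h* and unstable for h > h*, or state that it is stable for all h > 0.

With y'=λy (z=hλ):
  y_{n+1} = y_n + z·[1/15·y_n + 14/15·y_{n+1}] ⇒ (1 − 14/15z)y_{n+1} = (1 + 1/15z)y_n
  R(z) = (1 + 1/15z)/(1 − 14/15z).

Solve |R(x)|<1 on ℝ⁻.
x=-0.76: |R|=0.5554
x=-2: |R|=0.3023
x=-10: |R|=0.0323
x=-100: |R|=0.0601
θ=14/15≥1/2 ⇒ |1+1/15x|<|1−14/15x| ∀x<0 ⇒ stable on all of ℝ⁻.

(−∞, 0) — no finite endpoint. Any h>0 works for λ=-12.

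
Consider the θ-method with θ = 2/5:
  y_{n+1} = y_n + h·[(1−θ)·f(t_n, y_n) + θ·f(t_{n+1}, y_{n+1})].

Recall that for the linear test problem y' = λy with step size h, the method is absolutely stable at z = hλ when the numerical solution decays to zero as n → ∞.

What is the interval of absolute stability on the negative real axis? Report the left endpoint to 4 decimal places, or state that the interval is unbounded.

(-10.0000, 0).

Set f=λy, z=hλ:
  y_{n+1} = y_n + z·[3/5·y_n + 2/5·y_{n+1}] ⇒ (1 − 2/5z)y_{n+1} = (1 + 3/5z)y_n
  ⇒ R(z) = (1 + 3/5z)/(1 − 2/5z).

Solve |R(x)|<1 on ℝ⁻.
x=-1.19: |R|=0.1938
R=−1: 1+3/5x = −1+2/5x ⇒ -1/5x=2 ⇒ x=2/(-1/5)=-10.0000
Confirm numerically:
  x=-9.736: |R|=0.98921 <1
  x=-7.598: |R|=0.88107 <1
  x=-7.189: |R|=0.85494 <1
  x=-5.732: |R|=0.74077 <1
  x=-10.323: |R|=1.01259 >1
  x=-10.068: |R|=1.00271 >1
  x=-10.062: |R|=1.00247 >1
Interval (-10.0000, 0).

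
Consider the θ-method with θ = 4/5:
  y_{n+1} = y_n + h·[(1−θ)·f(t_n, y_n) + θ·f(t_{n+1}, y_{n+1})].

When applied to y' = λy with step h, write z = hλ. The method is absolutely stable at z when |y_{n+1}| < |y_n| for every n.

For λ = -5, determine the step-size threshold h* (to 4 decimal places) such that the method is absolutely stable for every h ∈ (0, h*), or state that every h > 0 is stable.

With y'=λy (z=hλ):
  y_{n+1} = y_n + z·[1/5·y_n + 4/5·y_{n+1}] ⇒ (1 − 4/5z)y_{n+1} = (1 + 1/5z)y_n
  R(z) = (1 + 1/5z)/(1 − 4/5z).

Need |R(x)|<1, x<0.
x=-1.21: |R|=0.3852
x=-2: |R|=0.2308
x=-10: |R|=0.1111
x=-100: |R|=0.2346
θ=4/5≥1/2 ⇒ |1+1/5x|<|1−4/5x| ∀x<0 ⇒ unbounded interval.

unbounded; (−∞, 0). Any h>0 works for λ=-5.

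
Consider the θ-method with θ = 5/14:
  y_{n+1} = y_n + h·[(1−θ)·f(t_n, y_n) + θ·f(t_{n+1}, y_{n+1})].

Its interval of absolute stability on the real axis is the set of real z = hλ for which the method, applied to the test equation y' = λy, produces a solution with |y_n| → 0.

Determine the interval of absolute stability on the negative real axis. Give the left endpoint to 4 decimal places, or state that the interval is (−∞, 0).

z∈(-7.0000,0).

Test eqn y'=λy, z=hλ:
  y_{n+1} = y_n + z·[9/14·y_n + 5/14·y_{n+1}] ⇒ (1 − 5/14z)y_{n+1} = (1 + 9/14z)y_n
  Hence R(z) = (1 + 9/14z)/(1 − 5/14z).

Find x<0 with |R(x)|<1.
x=-0.31: |R|=0.7209
R=−1: 1+9/14x = −1+5/14x ⇒ -2/7x=2 ⇒ x=2/(-2/7)=-7.0000
Confirm numerically:
  x=-6.694: |R|=0.97422 <1
  x=-6.051: |R|=0.91422 <1
  x=-2.817: |R|=0.40424 <1
  x=-7.568: |R|=1.04383 >1
  x=-7.399: |R|=1.03130 >1
So |R|<1 on (-7.0000, 0).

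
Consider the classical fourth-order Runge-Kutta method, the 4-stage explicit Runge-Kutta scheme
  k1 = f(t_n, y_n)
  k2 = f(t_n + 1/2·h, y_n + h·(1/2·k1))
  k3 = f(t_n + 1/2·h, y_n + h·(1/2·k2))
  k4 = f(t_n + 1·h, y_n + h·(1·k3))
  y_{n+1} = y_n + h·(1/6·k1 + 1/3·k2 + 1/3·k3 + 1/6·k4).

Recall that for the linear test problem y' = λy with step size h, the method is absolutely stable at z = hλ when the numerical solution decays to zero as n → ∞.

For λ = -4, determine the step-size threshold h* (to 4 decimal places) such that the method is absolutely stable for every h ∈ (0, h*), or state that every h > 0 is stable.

(-2.7853,0); λ=-4 ⇒ h* = 0.6963.

On y'=λy, z=hλ:
  order 4, 4-stage ⇒ R(z)=1+z+z^2/2+z^3/6+z^4/24
  (e.g. R(-0.76)=0.46954, |R|=0.46954)

Boundary: |R(x)|=1, x<0.
x=-0.76: |R|=0.4695
|R(-2.09)|=0.3675 |R(-0.95)|=0.3923 |R(-0.84)|=0.4348
Bisect:
  x_lo=-3.5700 |R|=2.9874  x_hi=-0.1671 |R|=0.8461
  mid=-1.86859 |R|=0.29780 →hi
  mid=-2.71931 |R|=0.90499 →hi
  mid=-3.14467 |R|=1.69153 →lo
  mid=-2.93199 |R|=1.24466 →lo
  mid=-2.82565 |R|=1.06257 →lo
  mid=-2.77248 |R|=0.98085 →hi
  mid=-2.79906 |R|=1.02096 →lo
  mid=-2.78577 |R|=1.00072 →lo
  mid=-2.77913 |R|=0.99074 →hi
  mid=-2.78245 |R|=0.99572 →hi
  ...
  [-2.78536,-2.78515] ⇒ x*=-2.7853
Stable set (-2.7853, 0).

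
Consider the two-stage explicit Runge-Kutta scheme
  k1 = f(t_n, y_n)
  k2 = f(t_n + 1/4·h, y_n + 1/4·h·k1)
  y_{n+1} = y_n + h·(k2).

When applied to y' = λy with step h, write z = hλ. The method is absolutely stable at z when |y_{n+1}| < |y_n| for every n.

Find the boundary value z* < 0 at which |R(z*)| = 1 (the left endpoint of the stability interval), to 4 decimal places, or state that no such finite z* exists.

On y'=λy, z=hλ:
  k1=λy_n ⇒ h·k1=z·y_n;  k2=λ(1+1/4z)y_n ⇒ h·k2=z(1+1/4z)y_n
  y_{n+1}/y_n = 1 + z(1+1/4z) = 1 + z + 1/4z²
  R(z) = 1 + z + 1/4z².

Boundary: |R(x)|=1, x<0.
x=-1.18: |R|=0.1681
R=1: x+1/4x²=0 ⇒ x=−4=-4.0000; min R=1−1/(4·1/4)=0.0000>−1
Confirm numerically:
  x=-3.941: |R|=0.94187 <1
  x=-3.472: |R|=0.54170 <1
  x=-2.986: |R|=0.24305 <1
  x=-2.977: |R|=0.23863 <1
  x=-4.470: |R|=1.52522 >1
  x=-4.262: |R|=1.27916 >1
  x=-4.046: |R|=1.04653 >1
Stable set (-4.0000, 0).

z* = -4.0000.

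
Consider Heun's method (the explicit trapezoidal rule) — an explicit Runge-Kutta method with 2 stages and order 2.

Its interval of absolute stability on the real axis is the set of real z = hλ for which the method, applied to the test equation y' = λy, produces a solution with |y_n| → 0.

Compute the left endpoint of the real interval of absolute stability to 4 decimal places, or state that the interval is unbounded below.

On y'=λy, z=hλ:
  order 2, 2-stage ⇒ R(z)=1+z+z^2/2
  (e.g. R(-0.59)=0.58405, |R|=0.58405)

Need |R(x)|<1, x<0.
x=-0.59: |R|=0.5840
|R(-2.25)|=1.2812 |R(-1.8)|=0.8200 |R(-1.38)|=0.5722
Bisect:
  x_lo=-2.3067 |R|=1.3538  x_hi=-0.3542 |R|=0.7086
  mid=-1.33043 |R|=0.55459 →hi
  mid=-1.81858 |R|=0.83503 →hi
  mid=-2.06265 |R|=1.06461 →lo
  mid=-1.94061 |R|=0.94237 →hi
  mid=-2.00163 |R|=1.00163 →lo
  mid=-1.97112 |R|=0.97154 →hi
  mid=-1.98637 |R|=0.98647 →hi
  mid=-1.99400 |R|=0.99402 →hi
  mid=-1.99782 |R|=0.99782 →hi
  mid=-1.99972 |R|=0.99972 →hi
  ...
  [-2.00008,-1.99996] ⇒ x*=-2.0000
Stable set (-2.0000, 0).

left endpoint -2.0000.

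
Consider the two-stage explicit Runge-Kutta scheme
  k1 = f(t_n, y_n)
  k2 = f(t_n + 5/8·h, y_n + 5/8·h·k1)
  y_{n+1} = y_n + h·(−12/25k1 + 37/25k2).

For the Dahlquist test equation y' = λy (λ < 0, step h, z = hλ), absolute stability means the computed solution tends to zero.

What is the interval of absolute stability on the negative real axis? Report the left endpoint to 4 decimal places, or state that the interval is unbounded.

z∈(-1.0811,0).

Set f=λy, z=hλ:
  k1=λy_n ⇒ h·k1=z·y_n;  k2=λ(1+5/8z)y_n ⇒ h·k2=z(1+5/8z)y_n
  y_{n+1}/y_n = 1 − 12/25z + 37/25z(1+5/8z) = 1 + z + 37/40z²
  R(z) = 1 + z + 37/40z².

Solve |R(x)|<1 on ℝ⁻.
x=-1.04: |R|=0.9605
R=1: x+37/40x²=0 ⇒ x=−40/37=-1.0811; min R=1−1/(4·37/40)=0.7297>−1
Confirm numerically:
  x=-0.938: |R|=0.87586 <1
  x=-0.911: |R|=0.85668 <1
  x=-0.446: |R|=0.73800 <1
  x=-1.590: |R|=1.74849 >1
  x=-1.481: |R|=1.54786 >1
  x=-1.352: |R|=1.33881 >1
Interval (-1.0811, 0).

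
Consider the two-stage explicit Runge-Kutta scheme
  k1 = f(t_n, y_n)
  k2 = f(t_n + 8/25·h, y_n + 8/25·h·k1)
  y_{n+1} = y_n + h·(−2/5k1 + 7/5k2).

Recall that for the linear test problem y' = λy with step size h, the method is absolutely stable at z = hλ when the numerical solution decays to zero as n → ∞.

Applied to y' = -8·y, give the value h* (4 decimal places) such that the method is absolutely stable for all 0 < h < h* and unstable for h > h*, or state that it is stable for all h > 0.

On y'=λy, z=hλ:
  k1=λy_n ⇒ h·k1=z·y_n;  k2=λ(1+8/25z)y_n ⇒ h·k2=z(1+8/25z)y_n
  y_{n+1}/y_n = 1 − 2/5z + 7/5z(1+8/25z) = 1 + z + 56/125z²
  Hence R(z) = 1 + z + 56/125z².

Need |R(x)|<1, x<0.
x=-1.44: |R|=0.4890
R=1: x+56/125x²=0 ⇒ x=−125/56=-2.2321; min R=1−1/(4·56/125)=0.4420>−1
Confirm numerically:
  x=-1.999: |R|=0.79121 <1
  x=-1.936: |R|=0.74315 <1
  x=-1.790: |R|=0.64544 <1
  x=-1.424: |R|=0.48444 <1
  x=-2.464: |R|=1.25594 >1
  x=-2.374: |R|=1.15087 >1
Stable set (-2.2321, 0).

(-2.2321,0); λ=-8 ⇒ h* = (125/56)/8 = 0.2790.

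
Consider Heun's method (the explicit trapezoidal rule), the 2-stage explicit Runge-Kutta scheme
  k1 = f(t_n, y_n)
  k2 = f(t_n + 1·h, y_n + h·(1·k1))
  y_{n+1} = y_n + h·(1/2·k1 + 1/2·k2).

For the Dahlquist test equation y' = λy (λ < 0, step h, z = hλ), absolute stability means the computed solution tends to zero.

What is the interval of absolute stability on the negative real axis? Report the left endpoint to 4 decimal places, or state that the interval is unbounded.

z∈(-2.0000,0).

Set f=λy, z=hλ:
  order 2, 2-stage ⇒ R(z)=1+z+z^2/2
  (e.g. R(-1.02)=0.50020, |R|=0.50020)

Find x<0 with |R(x)|<1.
x=-1.02: |R|=0.5002
|R(-2.34)|=1.3978 |R(-2.17)|=1.1845 |R(-2.16)|=1.1728
Bisect:
  x_lo=-2.6172 |R|=1.8076  x_hi=-0.3111 |R|=0.7373
  mid=-1.46413 |R|=0.60771 →hi
  mid=-2.04065 |R|=1.04148 →lo
  mid=-1.75239 |R|=0.78305 →hi
  mid=-1.89652 |R|=0.90187 →hi
  mid=-1.96858 |R|=0.96908 →hi
  mid=-2.00462 |R|=1.00463 →lo
  mid=-1.98660 |R|=0.98669 →hi
  ...
  [-2.00011,-1.99997] ⇒ x*=-2.0000
Interval (-2.0000, 0).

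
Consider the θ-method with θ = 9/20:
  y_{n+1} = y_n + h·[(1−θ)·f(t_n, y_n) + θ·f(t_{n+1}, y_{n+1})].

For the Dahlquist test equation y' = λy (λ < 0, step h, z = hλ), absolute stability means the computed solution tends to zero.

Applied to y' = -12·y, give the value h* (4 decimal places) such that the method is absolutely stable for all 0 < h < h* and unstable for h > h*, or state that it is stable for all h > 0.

On y'=λy, z=hλ:
  y_{n+1} = y_n + z·[11/20·y_n + 9/20·y_{n+1}] ⇒ (1 − 9/20z)y_{n+1} = (1 + 11/20z)y_n
  ⇒ R(z) = (1 + 11/20z)/(1 − 9/20z).

Need |R(x)|<1, x<0.
x=-0.77: |R|=0.4281
R=−1: 1+11/20x = −1+9/20x ⇒ -1/10x=2 ⇒ x=2/(-1/10)=-20.0000
Confirm numerically:
  x=-11.646: |R|=0.86614 <1
  x=-10.266: |R|=0.82679 <1
  x=-10.227: |R|=0.82555 <1
  x=-20.514: |R|=1.00502 >1
  x=-20.305: |R|=1.00301 >1
So |R|<1 on (-20.0000, 0).

(-20.0000,0); λ=-12 ⇒ h* = (20)/12 = 1.6667.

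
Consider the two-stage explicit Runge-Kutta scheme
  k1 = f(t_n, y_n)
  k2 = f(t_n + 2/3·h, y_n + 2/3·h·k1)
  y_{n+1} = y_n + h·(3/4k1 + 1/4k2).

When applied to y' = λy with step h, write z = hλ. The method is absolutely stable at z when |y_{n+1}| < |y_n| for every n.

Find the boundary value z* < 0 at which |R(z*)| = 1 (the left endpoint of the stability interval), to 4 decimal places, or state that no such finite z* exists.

z* = -6.0000.

Test eqn y'=λy, z=hλ:
  k1=λy_n ⇒ h·k1=z·y_n;  k2=λ(1+2/3z)y_n ⇒ h·k2=z(1+2/3z)y_n
  y_{n+1}/y_n = 1 + 3/4z + 1/4z(1+2/3z) = 1 + z + 1/6z²
  Hence R(z) = 1 + z + 1/6z².

Solve |R(x)|<1 on ℝ⁻.
x=-1.5: |R|=0.1250
R=1: x+1/6x²=0 ⇒ x=−6=-6.0000; min R=1−1/(4·1/6)=-0.5000>−1
Confirm numerically:
  x=-3.905: |R|=0.36350 <1
  x=-3.338: |R|=0.48096 <1
  x=-3.198: |R|=0.49347 <1
  x=-6.392: |R|=1.41761 >1
  x=-6.348: |R|=1.36818 >1
  x=-6.269: |R|=1.28106 >1
Stable set (-6.0000, 0).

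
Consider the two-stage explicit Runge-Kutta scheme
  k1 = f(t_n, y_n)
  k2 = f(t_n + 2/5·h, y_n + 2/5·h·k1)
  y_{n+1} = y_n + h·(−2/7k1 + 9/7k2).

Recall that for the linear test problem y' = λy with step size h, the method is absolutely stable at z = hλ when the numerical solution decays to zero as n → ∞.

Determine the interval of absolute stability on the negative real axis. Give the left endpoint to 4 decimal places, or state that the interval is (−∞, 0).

z∈(-1.9444,0).

Set f=λy, z=hλ:
  k1=λy_n ⇒ h·k1=z·y_n;  k2=λ(1+2/5z)y_n ⇒ h·k2=z(1+2/5z)y_n
  y_{n+1}/y_n = 1 − 2/7z + 9/7z(1+2/5z) = 1 + z + 18/35z²
  so R(z) = 1 + z + 18/35z².

Need |R(x)|<1, x<0.
x=-1.48: |R|=0.6465
R=1: x+18/35x²=0 ⇒ x=−35/18=-1.9444; min R=1−1/(4·18/35)=0.5139>−1
Confirm numerically:
  x=-1.600: |R|=0.71657 <1
  x=-1.053: |R|=0.51724 <1
  x=-0.958: |R|=0.51399 <1
  x=-2.342: |R|=1.47884 >1
  x=-2.307: |R|=1.43016 >1
Stable set (-1.9444, 0).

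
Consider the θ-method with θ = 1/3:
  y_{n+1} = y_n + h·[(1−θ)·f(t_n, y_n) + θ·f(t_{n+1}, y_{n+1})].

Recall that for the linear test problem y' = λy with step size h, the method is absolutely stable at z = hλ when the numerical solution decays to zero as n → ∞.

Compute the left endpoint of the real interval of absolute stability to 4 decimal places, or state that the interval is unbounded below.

z* = -6.0000.

Set f=λy, z=hλ:
  y_{n+1} = y_n + z·[2/3·y_n + 1/3·y_{n+1}] ⇒ (1 − 1/3z)y_{n+1} = (1 + 2/3z)y_n
  so R(z) = (1 + 2/3z)/(1 − 1/3z).

Boundary: |R(x)|=1, x<0.
x=-0.79: |R|=0.3747
R=−1: 1+2/3x = −1+1/3x ⇒ -1/3x=2 ⇒ x=2/(-1/3)=-6.0000
Confirm numerically:
  x=-5.578: |R|=0.95080 <1
  x=-2.563: |R|=0.38217 <1
  x=-2.490: |R|=0.36066 <1
  x=-6.440: |R|=1.04661 >1
  x=-6.280: |R|=1.03017 >1
  x=-6.221: |R|=1.02397 >1
So |R|<1 on (-6.0000, 0).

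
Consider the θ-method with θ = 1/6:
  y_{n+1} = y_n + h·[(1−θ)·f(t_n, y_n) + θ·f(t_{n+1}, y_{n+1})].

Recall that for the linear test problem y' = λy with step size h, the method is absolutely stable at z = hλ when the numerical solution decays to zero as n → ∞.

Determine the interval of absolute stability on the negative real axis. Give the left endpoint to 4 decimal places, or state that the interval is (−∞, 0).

(-3.0000, 0).

Set f=λy, z=hλ:
  y_{n+1} = y_n + z·[5/6·y_n + 1/6·y_{n+1}] ⇒ (1 − 1/6z)y_{n+1} = (1 + 5/6z)y_n
  so R(z) = (1 + 5/6z)/(1 − 1/6z).

Need |R(x)|<1, x<0.
x=-1.66: |R|=0.3003
R=−1: 1+5/6x = −1+1/6x ⇒ -2/3x=2 ⇒ x=2/(-2/3)=-3.0000
Confirm numerically:
  x=-2.870: |R|=0.94138 <1
  x=-2.487: |R|=0.75822 <1
  x=-2.304: |R|=0.66474 <1
  x=-1.836: |R|=0.40582 <1
  x=-3.386: |R|=1.16450 >1
  x=-3.199: |R|=1.08653 >1
So |R|<1 on (-3.0000, 0).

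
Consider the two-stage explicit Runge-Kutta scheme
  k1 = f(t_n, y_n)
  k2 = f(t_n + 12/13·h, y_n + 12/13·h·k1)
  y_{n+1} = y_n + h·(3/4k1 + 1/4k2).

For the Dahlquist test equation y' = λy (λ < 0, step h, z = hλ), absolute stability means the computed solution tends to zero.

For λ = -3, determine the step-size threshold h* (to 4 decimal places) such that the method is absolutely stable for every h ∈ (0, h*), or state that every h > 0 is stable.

(-4.3333,0); λ=-3 ⇒ h* = (13/3)/3 = 1.4444.

With y'=λy (z=hλ):
  k1=λy_n ⇒ h·k1=z·y_n;  k2=λ(1+12/13z)y_n ⇒ h·k2=z(1+12/13z)y_n
  y_{n+1}/y_n = 1 + 3/4z + 1/4z(1+12/13z) = 1 + z + 3/13z²
  R(z) = 1 + z + 3/13z².

Need |R(x)|<1, x<0.
x=-0.48: |R|=0.5732
R=1: x+3/13x²=0 ⇒ x=−13/3=-4.3333; min R=1−1/(4·3/13)=-0.0833>−1
Confirm numerically:
  x=-3.328: |R|=0.22790 <1
  x=-2.949: |R|=0.05791 <1
  x=-1.781: |R|=0.04901 <1
  x=-4.650: |R|=1.33981 >1
  x=-4.368: |R|=1.03494 >1
So |R|<1 on (-4.3333, 0).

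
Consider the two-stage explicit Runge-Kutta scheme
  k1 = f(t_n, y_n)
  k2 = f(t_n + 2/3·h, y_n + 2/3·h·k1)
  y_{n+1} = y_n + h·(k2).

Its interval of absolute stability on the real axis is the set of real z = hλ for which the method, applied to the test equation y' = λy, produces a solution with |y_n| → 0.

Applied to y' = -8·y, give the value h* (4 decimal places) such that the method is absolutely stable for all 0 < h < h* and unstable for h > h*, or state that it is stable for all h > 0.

(-1.5000,0); λ=-8 ⇒ h* = (3/2)/8 = 0.1875.

With y'=λy (z=hλ):
  k1=λy_n ⇒ h·k1=z·y_n;  k2=λ(1+2/3z)y_n ⇒ h·k2=z(1+2/3z)y_n
  y_{n+1}/y_n = 1 + z(1+2/3z) = 1 + z + 2/3z²
  ⇒ R(z) = 1 + z + 2/3z².

Boundary: |R(x)|=1, x<0.
x=-1.13: |R|=0.7213
R=1: x+2/3x²=0 ⇒ x=−3/2=-1.5000; min R=1−1/(4·2/3)=0.6250>−1
Confirm numerically:
  x=-1.405: |R|=0.91102 <1
  x=-1.157: |R|=0.73543 <1
  x=-1.102: |R|=0.70760 <1
  x=-0.664: |R|=0.62993 <1
  x=-1.914: |R|=1.52826 >1
  x=-1.819: |R|=1.38684 >1
So |R|<1 on (-1.5000, 0).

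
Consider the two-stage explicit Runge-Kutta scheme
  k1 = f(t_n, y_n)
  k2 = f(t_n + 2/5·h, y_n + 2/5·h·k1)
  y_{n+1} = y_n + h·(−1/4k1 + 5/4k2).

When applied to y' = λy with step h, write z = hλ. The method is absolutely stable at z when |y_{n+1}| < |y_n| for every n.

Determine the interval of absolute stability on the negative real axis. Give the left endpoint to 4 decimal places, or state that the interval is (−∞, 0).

z∈(-2.0000,0).

On y'=λy, z=hλ:
  k1=λy_n ⇒ h·k1=z·y_n;  k2=λ(1+2/5z)y_n ⇒ h·k2=z(1+2/5z)y_n
  y_{n+1}/y_n = 1 − 1/4z + 5/4z(1+2/5z) = 1 + z + 1/2z²
  ⇒ R(z) = 1 + z + 1/2z².

Find x<0 with |R(x)|<1.
x=-1.43: |R|=0.5924
R=1: x+1/2x²=0 ⇒ x=−2=-2.0000; min R=1−1/(4·1/2)=0.5000>−1
Confirm numerically:
  x=-1.846: |R|=0.85786 <1
  x=-1.490: |R|=0.62005 <1
  x=-0.966: |R|=0.50058 <1
  x=-0.894: |R|=0.50562 <1
  x=-2.386: |R|=1.46050 >1
  x=-2.364: |R|=1.43025 >1
  x=-2.182: |R|=1.19856 >1
So |R|<1 on (-2.0000, 0).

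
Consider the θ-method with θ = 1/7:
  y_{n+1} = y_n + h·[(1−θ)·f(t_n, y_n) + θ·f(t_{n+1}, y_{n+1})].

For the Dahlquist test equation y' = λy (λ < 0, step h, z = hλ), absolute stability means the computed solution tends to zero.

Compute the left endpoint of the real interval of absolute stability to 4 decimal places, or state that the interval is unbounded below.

On y'=λy, z=hλ:
  y_{n+1} = y_n + z·[6/7·y_n + 1/7·y_{n+1}] ⇒ (1 − 1/7z)y_{n+1} = (1 + 6/7z)y_n
  R(z) = (1 + 6/7z)/(1 − 1/7z).

Need |R(x)|<1, x<0.
x=-1.47: |R|=0.2149
R=−1: 1+6/7x = −1+1/7x ⇒ -5/7x=2 ⇒ x=2/(-5/7)=-2.8000
Confirm numerically:
  x=-2.773: |R|=0.98619 <1
  x=-2.596: |R|=0.89371 <1
  x=-2.496: |R|=0.83993 <1
  x=-1.922: |R|=0.50796 <1
  x=-3.355: |R|=1.26799 >1
  x=-3.055: |R|=1.12680 >1
Stable set (-2.8000, 0).

left endpoint -2.8000.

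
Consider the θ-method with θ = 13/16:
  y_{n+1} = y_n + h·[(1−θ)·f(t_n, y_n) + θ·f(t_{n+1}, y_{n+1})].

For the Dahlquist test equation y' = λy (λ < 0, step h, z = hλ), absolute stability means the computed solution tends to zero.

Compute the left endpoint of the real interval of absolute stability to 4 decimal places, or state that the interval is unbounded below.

Test eqn y'=λy, z=hλ:
  y_{n+1} = y_n + z·[3/16·y_n + 13/16·y_{n+1}] ⇒ (1 − 13/16z)y_{n+1} = (1 + 3/16z)y_n
  R(z) = (1 + 3/16z)/(1 − 13/16z).

Boundary: |R(x)|=1, x<0.
x=-1.75: |R|=0.2774
x=-2: |R|=0.2381
x=-10: |R|=0.0959
x=-100: |R|=0.2158
θ=13/16≥1/2 ⇒ |1+3/16x|<|1−13/16x| ∀x<0 ⇒ unbounded interval.

interval (−∞, 0).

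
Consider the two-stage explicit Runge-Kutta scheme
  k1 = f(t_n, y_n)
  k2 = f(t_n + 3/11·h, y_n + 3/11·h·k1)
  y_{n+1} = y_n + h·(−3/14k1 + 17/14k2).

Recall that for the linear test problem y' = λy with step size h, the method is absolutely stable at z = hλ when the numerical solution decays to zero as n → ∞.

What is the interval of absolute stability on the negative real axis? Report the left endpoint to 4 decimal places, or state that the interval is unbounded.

(-3.0196, 0).

On y'=λy, z=hλ:
  k1=λy_n ⇒ h·k1=z·y_n;  k2=λ(1+3/11z)y_n ⇒ h·k2=z(1+3/11z)y_n
  y_{n+1}/y_n = 1 − 3/14z + 17/14z(1+3/11z) = 1 + z + 51/154z²
  so R(z) = 1 + z + 51/154z².

Solve |R(x)|<1 on ℝ⁻.
x=-0.92: |R|=0.3603
R=1: x+51/154x²=0 ⇒ x=−154/51=-3.0196; min R=1−1/(4·51/154)=0.2451>−1
Confirm numerically:
  x=-2.996: |R|=0.97658 <1
  x=-1.696: |R|=0.25658 <1
  x=-1.219: |R|=0.27310 <1
  x=-3.540: |R|=1.61008 >1
  x=-3.158: |R|=1.14473 >1
  x=-3.059: |R|=1.03991 >1
Interval (-3.0196, 0).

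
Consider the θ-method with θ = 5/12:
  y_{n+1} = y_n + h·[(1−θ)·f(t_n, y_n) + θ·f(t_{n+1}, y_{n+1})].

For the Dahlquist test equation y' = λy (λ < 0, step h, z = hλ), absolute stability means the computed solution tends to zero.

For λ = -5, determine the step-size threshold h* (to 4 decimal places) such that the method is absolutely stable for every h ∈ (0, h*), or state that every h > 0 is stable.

With y'=λy (z=hλ):
  y_{n+1} = y_n + z·[7/12·y_n + 5/12·y_{n+1}] ⇒ (1 − 5/12z)y_{n+1} = (1 + 7/12z)y_n
  so R(z) = (1 + 7/12z)/(1 − 5/12z).

Boundary: |R(x)|=1, x<0.
x=-0.88: |R|=0.3561
R=−1: 1+7/12x = −1+5/12x ⇒ -1/6x=2 ⇒ x=2/(-1/6)=-12.0000
Confirm numerically:
  x=-11.059: |R|=0.97203 <1
  x=-7.033: |R|=0.78938 <1
  x=-5.244: |R|=0.64647 <1
  x=-12.489: |R|=1.01314 >1
  x=-12.185: |R|=1.00507 >1
  x=-12.138: |R|=1.00380 >1
Stable set (-12.0000, 0).

(-12.0000,0); λ=-5 ⇒ h* = (12)/5 = 2.4000.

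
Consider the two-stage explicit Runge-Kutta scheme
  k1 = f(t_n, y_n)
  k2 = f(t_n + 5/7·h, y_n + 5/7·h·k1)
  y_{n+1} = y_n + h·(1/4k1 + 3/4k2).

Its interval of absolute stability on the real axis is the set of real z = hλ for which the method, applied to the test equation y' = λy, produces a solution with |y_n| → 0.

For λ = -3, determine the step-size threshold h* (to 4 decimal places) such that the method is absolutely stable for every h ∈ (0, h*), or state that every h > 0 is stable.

(-1.8667,0); λ=-3 ⇒ h* = (28/15)/3 = 0.6222.

Set f=λy, z=hλ:
  k1=λy_n ⇒ h·k1=z·y_n;  k2=λ(1+5/7z)y_n ⇒ h·k2=z(1+5/7z)y_n
  y_{n+1}/y_n = 1 + 1/4z + 3/4z(1+5/7z) = 1 + z + 15/28z²
  so R(z) = 1 + z + 15/28z².

Need |R(x)|<1, x<0.
x=-1.57: |R|=0.7505
R=1: x+15/28x²=0 ⇒ x=−28/15=-1.8667; min R=1−1/(4·15/28)=0.5333>−1
Confirm numerically:
  x=-1.464: |R|=0.68419 <1
  x=-1.320: |R|=0.61343 <1
  x=-1.224: |R|=0.57859 <1
  x=-2.255: |R|=1.46912 >1
  x=-2.252: |R|=1.46488 >1
Stable set (-1.8667, 0).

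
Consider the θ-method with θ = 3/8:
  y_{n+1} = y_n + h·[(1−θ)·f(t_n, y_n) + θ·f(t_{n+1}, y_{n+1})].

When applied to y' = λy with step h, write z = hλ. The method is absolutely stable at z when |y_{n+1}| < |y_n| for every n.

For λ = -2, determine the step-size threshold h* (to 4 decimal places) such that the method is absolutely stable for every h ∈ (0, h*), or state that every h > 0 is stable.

Test eqn y'=λy, z=hλ:
  y_{n+1} = y_n + z·[5/8·y_n + 3/8·y_{n+1}] ⇒ (1 − 3/8z)y_{n+1} = (1 + 5/8z)y_n
  so R(z) = (1 + 5/8z)/(1 − 3/8z).

Need |R(x)|<1, x<0.
x=-0.86: |R|=0.3497
R=−1: 1+5/8x = −1+3/8x ⇒ -1/4x=2 ⇒ x=2/(-1/4)=-8.0000
Confirm numerically:
  x=-7.400: |R|=0.96026 <1
  x=-6.583: |R|=0.89787 <1
  x=-4.810: |R|=0.71556 <1
  x=-8.412: |R|=1.02479 >1
  x=-8.349: |R|=1.02112 >1
Stable set (-8.0000, 0).

(-8.0000,0); λ=-2 ⇒ h* = (8)/2 = 4.0000.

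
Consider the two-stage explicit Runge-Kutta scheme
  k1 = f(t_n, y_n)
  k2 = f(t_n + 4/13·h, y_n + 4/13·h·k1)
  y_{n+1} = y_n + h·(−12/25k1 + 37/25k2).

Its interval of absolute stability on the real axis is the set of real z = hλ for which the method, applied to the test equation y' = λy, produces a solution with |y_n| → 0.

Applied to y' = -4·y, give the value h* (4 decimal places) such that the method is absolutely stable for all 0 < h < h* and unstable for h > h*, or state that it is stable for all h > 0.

Test eqn y'=λy, z=hλ:
  k1=λy_n ⇒ h·k1=z·y_n;  k2=λ(1+4/13z)y_n ⇒ h·k2=z(1+4/13z)y_n
  y_{n+1}/y_n = 1 − 12/25z + 37/25z(1+4/13z) = 1 + z + 148/325z²
  so R(z) = 1 + z + 148/325z².

Boundary: |R(x)|=1, x<0.
x=-0.36: |R|=0.6990
R=1: x+148/325x²=0 ⇒ x=−325/148=-2.1959; min R=1−1/(4·148/325)=0.4510>−1
Confirm numerically:
  x=-1.863: |R|=0.71753 <1
  x=-1.634: |R|=0.58186 <1
  x=-1.284: |R|=0.46677 <1
  x=-0.924: |R|=0.46480 <1
  x=-2.713: |R|=1.63880 >1
  x=-2.538: |R|=1.39533 >1
So |R|<1 on (-2.1959, 0).

(-2.1959,0); λ=-4 ⇒ h* = (325/148)/4 = 0.5490.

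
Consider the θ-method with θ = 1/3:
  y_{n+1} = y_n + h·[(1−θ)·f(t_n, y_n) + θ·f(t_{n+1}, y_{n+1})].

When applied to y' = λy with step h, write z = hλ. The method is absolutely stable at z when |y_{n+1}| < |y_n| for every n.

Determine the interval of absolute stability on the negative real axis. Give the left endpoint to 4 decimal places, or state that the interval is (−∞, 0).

z∈(-6.0000,0).

On y'=λy, z=hλ:
  y_{n+1} = y_n + z·[2/3·y_n + 1/3·y_{n+1}] ⇒ (1 − 1/3z)y_{n+1} = (1 + 2/3z)y_n
  ⇒ R(z) = (1 + 2/3z)/(1 − 1/3z).

Find x<0 with |R(x)|<1.
x=-1.75: |R|=0.1053
R=−1: 1+2/3x = −1+1/3x ⇒ -1/3x=2 ⇒ x=2/(-1/3)=-6.0000
Confirm numerically:
  x=-5.301: |R|=0.91579 <1
  x=-4.110: |R|=0.73418 <1
  x=-3.729: |R|=0.66251 <1
  x=-3.110: |R|=0.52700 <1
  x=-6.333: |R|=1.03568 >1
  x=-6.237: |R|=1.02566 >1
  x=-6.184: |R|=1.02003 >1
Stable set (-6.0000, 0).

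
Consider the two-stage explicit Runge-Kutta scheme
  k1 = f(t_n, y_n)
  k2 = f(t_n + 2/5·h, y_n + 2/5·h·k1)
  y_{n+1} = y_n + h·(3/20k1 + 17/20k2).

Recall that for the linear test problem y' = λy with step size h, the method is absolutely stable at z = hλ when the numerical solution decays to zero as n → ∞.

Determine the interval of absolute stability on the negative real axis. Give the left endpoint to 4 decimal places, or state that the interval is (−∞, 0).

(-2.9412, 0).

Test eqn y'=λy, z=hλ:
  k1=λy_n ⇒ h·k1=z·y_n;  k2=λ(1+2/5z)y_n ⇒ h·k2=z(1+2/5z)y_n
  y_{n+1}/y_n = 1 + 3/20z + 17/20z(1+2/5z) = 1 + z + 17/50z²
  R(z) = 1 + z + 17/50z².

Need |R(x)|<1, x<0.
x=-1.48: |R|=0.2647
R=1: x+17/50x²=0 ⇒ x=−50/17=-2.9412; min R=1−1/(4·17/50)=0.2647>−1
Confirm numerically:
  x=-2.642: |R|=0.73126 <1
  x=-2.143: |R|=0.41843 <1
  x=-1.612: |R|=0.27150 <1
  x=-1.209: |R|=0.28797 <1
  x=-3.303: |R|=1.40634 >1
  x=-3.123: |R|=1.19306 >1
Stable set (-2.9412, 0).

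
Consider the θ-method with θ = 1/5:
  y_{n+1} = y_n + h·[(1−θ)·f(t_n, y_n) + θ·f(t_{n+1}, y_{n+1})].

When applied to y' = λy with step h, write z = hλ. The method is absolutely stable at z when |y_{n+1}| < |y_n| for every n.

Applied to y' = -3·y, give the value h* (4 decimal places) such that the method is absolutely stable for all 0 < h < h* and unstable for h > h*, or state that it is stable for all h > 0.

Test eqn y'=λy, z=hλ:
  y_{n+1} = y_n + z·[4/5·y_n + 1/5·y_{n+1}] ⇒ (1 − 1/5z)y_{n+1} = (1 + 4/5z)y_n
  so R(z) = (1 + 4/5z)/(1 − 1/5z).

Need |R(x)|<1, x<0.
x=-0.69: |R|=0.3937
R=−1: 1+4/5x = −1+1/5x ⇒ -3/5x=2 ⇒ x=2/(-3/5)=-3.3333
Confirm numerically:
  x=-3.224: |R|=0.96012 <1
  x=-3.075: |R|=0.90402 <1
  x=-2.786: |R|=0.78911 <1
  x=-2.494: |R|=0.66400 <1
  x=-3.884: |R|=1.18595 >1
  x=-3.738: |R|=1.13893 >1
Interval (-3.3333, 0).

(-3.3333,0); λ=-3 ⇒ h* = (10/3)/3 = 1.1111.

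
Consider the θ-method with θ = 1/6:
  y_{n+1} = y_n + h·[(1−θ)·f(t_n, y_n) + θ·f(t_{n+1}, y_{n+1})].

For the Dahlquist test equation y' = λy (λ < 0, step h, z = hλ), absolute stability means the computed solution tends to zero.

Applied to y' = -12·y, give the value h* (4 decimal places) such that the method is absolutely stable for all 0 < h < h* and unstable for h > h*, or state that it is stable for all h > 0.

On y'=λy, z=hλ:
  y_{n+1} = y_n + z·[5/6·y_n + 1/6·y_{n+1}] ⇒ (1 − 1/6z)y_{n+1} = (1 + 5/6z)y_n
  ⇒ R(z) = (1 + 5/6z)/(1 − 1/6z).

Need |R(x)|<1, x<0.
x=-1.47: |R|=0.1807
R=−1: 1+5/6x = −1+1/6x ⇒ -2/3x=2 ⇒ x=2/(-2/3)=-3.0000
Confirm numerically:
  x=-1.764: |R|=0.36321 <1
  x=-1.732: |R|=0.34402 <1
  x=-1.241: |R|=0.02831 <1
  x=-3.415: |R|=1.17631 >1
  x=-3.167: |R|=1.07287 >1
Interval (-3.0000, 0).

(-3.0000,0); λ=-12 ⇒ h* = (3)/12 = 0.2500.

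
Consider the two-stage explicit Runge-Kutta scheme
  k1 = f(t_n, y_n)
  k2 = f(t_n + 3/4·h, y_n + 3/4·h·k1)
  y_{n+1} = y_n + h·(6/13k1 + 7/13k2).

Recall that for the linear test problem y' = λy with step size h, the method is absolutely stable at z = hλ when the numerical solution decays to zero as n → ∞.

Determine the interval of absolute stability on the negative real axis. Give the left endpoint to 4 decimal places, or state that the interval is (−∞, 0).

z∈(-2.4762,0).

On y'=λy, z=hλ:
  k1=λy_n ⇒ h·k1=z·y_n;  k2=λ(1+3/4z)y_n ⇒ h·k2=z(1+3/4z)y_n
  y_{n+1}/y_n = 1 + 6/13z + 7/13z(1+3/4z) = 1 + z + 21/52z²
  so R(z) = 1 + z + 21/52z².

Solve |R(x)|<1 on ℝ⁻.
x=-1.69: |R|=0.4634
R=1: x+21/52x²=0 ⇒ x=−52/21=-2.4762; min R=1−1/(4·21/52)=0.3810>−1
Confirm numerically:
  x=-2.132: |R|=0.70365 <1
  x=-1.738: |R|=0.48188 <1
  x=-1.732: |R|=0.47947 <1
  x=-3.024: |R|=1.66900 >1
  x=-2.902: |R|=1.49903 >1
  x=-2.701: |R|=1.24522 >1
So |R|<1 on (-2.4762, 0).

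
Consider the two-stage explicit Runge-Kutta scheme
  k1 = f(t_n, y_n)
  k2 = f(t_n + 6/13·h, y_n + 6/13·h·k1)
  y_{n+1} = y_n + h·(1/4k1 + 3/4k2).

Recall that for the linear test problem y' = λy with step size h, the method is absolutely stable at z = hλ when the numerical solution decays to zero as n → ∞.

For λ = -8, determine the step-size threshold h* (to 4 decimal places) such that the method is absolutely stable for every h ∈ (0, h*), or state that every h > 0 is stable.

(-2.8889,0); λ=-8 ⇒ h* = (26/9)/8 = 0.3611.

On y'=λy, z=hλ:
  k1=λy_n ⇒ h·k1=z·y_n;  k2=λ(1+6/13z)y_n ⇒ h·k2=z(1+6/13z)y_n
  y_{n+1}/y_n = 1 + 1/4z + 3/4z(1+6/13z) = 1 + z + 9/26z²
  R(z) = 1 + z + 9/26z².

Boundary: |R(x)|=1, x<0.
x=-1.64: |R|=0.2910
R=1: x+9/26x²=0 ⇒ x=−26/9=-2.8889; min R=1−1/(4·9/26)=0.2778>−1
Confirm numerically:
  x=-2.095: |R|=0.42428 <1
  x=-2.018: |R|=0.39165 <1
  x=-1.606: |R|=0.28681 <1
  x=-3.071: |R|=1.19359 >1
  x=-2.980: |R|=1.09398 >1
Interval (-2.8889, 0).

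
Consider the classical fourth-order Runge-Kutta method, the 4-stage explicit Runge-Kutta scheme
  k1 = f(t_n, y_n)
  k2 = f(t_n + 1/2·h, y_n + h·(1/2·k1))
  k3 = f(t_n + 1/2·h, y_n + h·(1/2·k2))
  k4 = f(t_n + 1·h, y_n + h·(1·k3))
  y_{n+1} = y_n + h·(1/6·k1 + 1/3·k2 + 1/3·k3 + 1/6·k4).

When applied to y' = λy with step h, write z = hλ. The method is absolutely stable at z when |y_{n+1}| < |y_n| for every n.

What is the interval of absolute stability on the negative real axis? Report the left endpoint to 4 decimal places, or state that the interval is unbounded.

(-2.7853, 0).

With y'=λy (z=hλ):
  order 4, 4-stage ⇒ R(z)=1+z+z^2/2+z^3/6+z^4/24
  (e.g. R(-1.31)=0.29608, |R|=0.29608)

Solve |R(x)|<1 on ℝ⁻.
x=-1.31: |R|=0.2961
|R(-2.54)|=0.6889 |R(-1.21)|=0.3161 |R(-0.85)|=0.4306
Bisect:
  x_lo=-3.2955 |R|=2.0841  x_hi=-0.3657 |R|=0.6937
  mid=-1.83063 |R|=0.29044 →hi
  mid=-2.56308 |R|=0.71350 →hi
  mid=-2.92930 |R|=1.23973 →lo
  mid=-2.74619 |R|=0.94263 →hi
  mid=-2.83775 |R|=1.08200 →lo
  mid=-2.79197 |R|=1.01011 →lo
  mid=-2.76908 |R|=0.97583 →hi
  mid=-2.78052 |R|=0.99283 →hi
  mid=-2.78625 |R|=1.00144 →lo
  ...
  [-2.78535,-2.78517] ⇒ x*=-2.7853
Interval (-2.7853, 0).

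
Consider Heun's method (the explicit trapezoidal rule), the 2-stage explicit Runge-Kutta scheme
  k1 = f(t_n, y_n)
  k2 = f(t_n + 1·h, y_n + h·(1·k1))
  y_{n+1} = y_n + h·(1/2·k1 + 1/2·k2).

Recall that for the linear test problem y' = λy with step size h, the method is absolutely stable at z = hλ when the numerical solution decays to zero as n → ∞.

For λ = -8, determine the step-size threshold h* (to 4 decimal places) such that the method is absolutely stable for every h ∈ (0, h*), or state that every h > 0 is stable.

(-2.0000,0); λ=-8 ⇒ h* = 0.2500.

With y'=λy (z=hλ):
  order 2, 2-stage ⇒ R(z)=1+z+z^2/2
  (e.g. R(-1.34)=0.55780, |R|=0.55780)

Boundary: |R(x)|=1, x<0.
x=-1.34: |R|=0.5578
|R(-1.9)|=0.9050 |R(-1.72)|=0.7592 |R(-0.8)|=0.5200
Bisect:
  x_lo=-2.3223 |R|=1.3742  x_hi=-0.1791 |R|=0.8370
  mid=-1.25068 |R|=0.53142 →hi
  mid=-1.78649 |R|=0.80928 →hi
  mid=-2.05439 |R|=1.05587 →lo
  mid=-1.92044 |R|=0.92360 →hi
  mid=-1.98741 |R|=0.98749 →hi
  mid=-2.02090 |R|=1.02112 →lo
  mid=-2.00416 |R|=1.00417 →lo
  mid=-1.99579 |R|=0.99579 →hi
  mid=-1.99997 |R|=0.99997 →hi
  mid=-2.00206 |R|=1.00207 →lo
  ...
  [-2.00010,-1.99997] ⇒ x*=-2.0000
Stable set (-2.0000, 0).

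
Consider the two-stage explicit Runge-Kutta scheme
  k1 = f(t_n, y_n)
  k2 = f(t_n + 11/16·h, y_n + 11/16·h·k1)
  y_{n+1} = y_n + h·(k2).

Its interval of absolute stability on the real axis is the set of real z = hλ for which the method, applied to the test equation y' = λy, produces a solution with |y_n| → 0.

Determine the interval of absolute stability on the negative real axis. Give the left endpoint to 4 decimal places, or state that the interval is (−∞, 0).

z∈(-1.4545,0).

With y'=λy (z=hλ):
  k1=λy_n ⇒ h·k1=z·y_n;  k2=λ(1+11/16z)y_n ⇒ h·k2=z(1+11/16z)y_n
  y_{n+1}/y_n = 1 + z(1+11/16z) = 1 + z + 11/16z²
  ⇒ R(z) = 1 + z + 11/16z².

Find x<0 with |R(x)|<1.
x=-0.4: |R|=0.7100
R=1: x+11/16x²=0 ⇒ x=−16/11=-1.4545; min R=1−1/(4·11/16)=0.6364>−1
Confirm numerically:
  x=-1.203: |R|=0.79196 <1
  x=-1.170: |R|=0.77112 <1
  x=-0.850: |R|=0.64672 <1
  x=-1.620: |R|=1.18427 >1
  x=-1.546: |R|=1.09720 >1
  x=-1.485: |R|=1.03109 >1
Interval (-1.4545, 0).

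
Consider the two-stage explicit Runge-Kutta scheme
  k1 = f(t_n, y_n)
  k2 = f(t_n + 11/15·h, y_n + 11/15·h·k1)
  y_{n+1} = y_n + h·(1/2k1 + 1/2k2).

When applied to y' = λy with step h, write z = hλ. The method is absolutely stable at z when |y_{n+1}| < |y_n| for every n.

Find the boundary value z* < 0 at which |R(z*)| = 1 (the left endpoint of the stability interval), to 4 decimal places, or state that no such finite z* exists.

Test eqn y'=λy, z=hλ:
  k1=λy_n ⇒ h·k1=z·y_n;  k2=λ(1+11/15z)y_n ⇒ h·k2=z(1+11/15z)y_n
  y_{n+1}/y_n = 1 + 1/2z + 1/2z(1+11/15z) = 1 + z + 11/30z²
  so R(z) = 1 + z + 11/30z².

Find x<0 with |R(x)|<1.
x=-0.35: |R|=0.6949
R=1: x+11/30x²=0 ⇒ x=−30/11=-2.7273; min R=1−1/(4·11/30)=0.3182>−1
Confirm numerically:
  x=-2.306: |R|=0.64380 <1
  x=-2.149: |R|=0.54434 <1
  x=-1.664: |R|=0.35126 <1
  x=-3.089: |R|=1.40970 >1
  x=-2.866: |R|=1.14578 >1
  x=-2.804: |R|=1.07889 >1
So |R|<1 on (-2.7273, 0).

left endpoint -2.7273.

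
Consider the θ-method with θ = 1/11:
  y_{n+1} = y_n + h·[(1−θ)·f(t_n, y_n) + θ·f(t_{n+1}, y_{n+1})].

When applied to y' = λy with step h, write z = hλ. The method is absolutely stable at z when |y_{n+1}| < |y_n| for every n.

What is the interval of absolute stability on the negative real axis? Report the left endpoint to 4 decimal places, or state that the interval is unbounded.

(-2.4444, 0).

Test eqn y'=λy, z=hλ:
  y_{n+1} = y_n + z·[10/11·y_n + 1/11·y_{n+1}] ⇒ (1 − 1/11z)y_{n+1} = (1 + 10/11z)y_n
  ⇒ R(z) = (1 + 10/11z)/(1 − 1/11z).

Solve |R(x)|<1 on ℝ⁻.
x=-0.46: |R|=0.5585
R=−1: 1+10/11x = −1+1/11x ⇒ -9/11x=2 ⇒ x=2/(-9/11)=-2.4444
Confirm numerically:
  x=-2.076: |R|=0.74641 <1
  x=-1.869: |R|=0.59756 <1
  x=-1.697: |R|=0.47019 <1
  x=-2.812: |R|=1.23950 >1
  x=-2.714: |R|=1.17690 >1
Stable set (-2.4444, 0).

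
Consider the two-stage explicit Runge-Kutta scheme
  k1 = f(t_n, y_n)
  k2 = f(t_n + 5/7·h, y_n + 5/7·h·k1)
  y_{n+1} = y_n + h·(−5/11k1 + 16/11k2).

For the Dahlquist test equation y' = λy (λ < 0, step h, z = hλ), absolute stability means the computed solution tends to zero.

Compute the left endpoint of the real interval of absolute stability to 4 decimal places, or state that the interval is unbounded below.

With y'=λy (z=hλ):
  k1=λy_n ⇒ h·k1=z·y_n;  k2=λ(1+5/7z)y_n ⇒ h·k2=z(1+5/7z)y_n
  y_{n+1}/y_n = 1 − 5/11z + 16/11z(1+5/7z) = 1 + z + 80/77z²
  R(z) = 1 + z + 80/77z².

Find x<0 with |R(x)|<1.
x=-0.95: |R|=0.9877
R=1: x+80/77x²=0 ⇒ x=−77/80=-0.9625; min R=1−1/(4·80/77)=0.7594>−1
Confirm numerically:
  x=-0.658: |R|=0.79183 <1
  x=-0.422: |R|=0.76302 <1
  x=-0.417: |R|=0.76366 <1
  x=-1.519: |R|=1.87826 >1
  x=-1.041: |R|=1.08490 >1
So |R|<1 on (-0.9625, 0).

z* = -0.9625.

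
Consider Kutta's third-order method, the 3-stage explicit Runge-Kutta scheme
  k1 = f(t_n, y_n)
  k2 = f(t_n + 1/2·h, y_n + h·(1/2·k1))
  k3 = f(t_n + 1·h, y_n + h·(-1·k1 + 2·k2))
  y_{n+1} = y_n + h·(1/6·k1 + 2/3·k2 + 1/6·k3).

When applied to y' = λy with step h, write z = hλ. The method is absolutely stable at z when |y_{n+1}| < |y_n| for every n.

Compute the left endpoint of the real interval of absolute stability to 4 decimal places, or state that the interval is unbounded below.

Set f=λy, z=hλ:
  order 3, 3-stage ⇒ R(z)=1+z+z^2/2+z^3/6
  (e.g. R(-0.58)=0.55568, |R|=0.55568)

Solve |R(x)|<1 on ℝ⁻.
x=-0.58: |R|=0.5557
|R(-2.69)|=1.3161 |R(-1.6)|=0.0027 |R(-0.87)|=0.3987
Bisect:
  x_lo=-2.9452 |R|=1.8659  x_hi=-0.1836 |R|=0.8322
  mid=-1.56438 |R|=0.02118 →hi
  mid=-2.25477 |R|=0.62332 →hi
  mid=-2.59997 |R|=1.14928 →lo
  mid=-2.42737 |R|=0.86504 →hi
  mid=-2.51367 |R|=1.00152 →lo
  mid=-2.47052 |R|=0.93191 →hi
  mid=-2.49210 |R|=0.96637 →hi
  mid=-2.50288 |R|=0.98386 →hi
  mid=-2.50828 |R|=0.99267 →hi
  ...
  [-2.51283,-2.51266] ⇒ x*=-2.5127
So |R|<1 on (-2.5127, 0).

left endpoint -2.5127.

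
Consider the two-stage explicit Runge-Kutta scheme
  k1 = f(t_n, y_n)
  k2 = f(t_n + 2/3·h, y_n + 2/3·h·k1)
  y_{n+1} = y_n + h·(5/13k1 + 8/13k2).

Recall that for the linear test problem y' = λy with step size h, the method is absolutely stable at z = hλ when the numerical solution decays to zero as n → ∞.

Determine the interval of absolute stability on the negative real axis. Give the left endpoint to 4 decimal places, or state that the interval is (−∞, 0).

(-2.4375, 0).

Test eqn y'=λy, z=hλ:
  k1=λy_n ⇒ h·k1=z·y_n;  k2=λ(1+2/3z)y_n ⇒ h·k2=z(1+2/3z)y_n
  y_{n+1}/y_n = 1 + 5/13z + 8/13z(1+2/3z) = 1 + z + 16/39z²
  so R(z) = 1 + z + 16/39z².

Boundary: |R(x)|=1, x<0.
x=-1.1: |R|=0.3964
R=1: x+16/39x²=0 ⇒ x=−39/16=-2.4375; min R=1−1/(4·16/39)=0.3906>−1
Confirm numerically:
  x=-2.364: |R|=0.92872 <1
  x=-1.988: |R|=0.63339 <1
  x=-1.875: |R|=0.56731 <1
  x=-1.300: |R|=0.39333 <1
  x=-3.006: |R|=1.70109 >1
  x=-2.737: |R|=1.33630 >1
So |R|<1 on (-2.4375, 0).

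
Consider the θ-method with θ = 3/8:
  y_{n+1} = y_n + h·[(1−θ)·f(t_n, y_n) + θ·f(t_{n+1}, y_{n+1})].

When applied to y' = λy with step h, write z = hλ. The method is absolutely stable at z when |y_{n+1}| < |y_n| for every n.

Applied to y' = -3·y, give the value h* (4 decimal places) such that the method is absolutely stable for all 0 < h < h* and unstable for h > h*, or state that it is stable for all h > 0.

(-8.0000,0); λ=-3 ⇒ h* = (8)/3 = 2.6667.

Test eqn y'=λy, z=hλ:
  y_{n+1} = y_n + z·[5/8·y_n + 3/8·y_{n+1}] ⇒ (1 − 3/8z)y_{n+1} = (1 + 5/8z)y_n
  R(z) = (1 + 5/8z)/(1 − 3/8z).

Need |R(x)|<1, x<0.
x=-0.97: |R|=0.2887
R=−1: 1+5/8x = −1+3/8x ⇒ -1/4x=2 ⇒ x=2/(-1/4)=-8.0000
Confirm numerically:
  x=-6.183: |R|=0.86312 <1
  x=-4.466: |R|=0.66969 <1
  x=-3.288: |R|=0.47246 <1
  x=-8.567: |R|=1.03365 >1
  x=-8.143: |R|=1.00882 >1
Stable set (-8.0000, 0).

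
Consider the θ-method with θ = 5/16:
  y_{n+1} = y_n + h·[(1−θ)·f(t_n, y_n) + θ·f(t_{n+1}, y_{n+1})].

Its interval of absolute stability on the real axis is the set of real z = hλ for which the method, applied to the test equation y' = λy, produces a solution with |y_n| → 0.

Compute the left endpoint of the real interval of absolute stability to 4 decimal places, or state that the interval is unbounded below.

On y'=λy, z=hλ:
  y_{n+1} = y_n + z·[11/16·y_n + 5/16·y_{n+1}] ⇒ (1 − 5/16z)y_{n+1} = (1 + 11/16z)y_n
  R(z) = (1 + 11/16z)/(1 − 5/16z).

Solve |R(x)|<1 on ℝ⁻.
x=-0.54: |R|=0.5380
R=−1: 1+11/16x = −1+5/16x ⇒ -3/8x=2 ⇒ x=2/(-3/8)=-5.3333
Confirm numerically:
  x=-4.609: |R|=0.88869 <1
  x=-3.270: |R|=0.61731 <1
  x=-2.763: |R|=0.48274 <1
  x=-5.882: |R|=1.07250 >1
  x=-5.508: |R|=1.02407 >1
  x=-5.370: |R|=1.00513 >1
So |R|<1 on (-5.3333, 0).

left endpoint -5.3333.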